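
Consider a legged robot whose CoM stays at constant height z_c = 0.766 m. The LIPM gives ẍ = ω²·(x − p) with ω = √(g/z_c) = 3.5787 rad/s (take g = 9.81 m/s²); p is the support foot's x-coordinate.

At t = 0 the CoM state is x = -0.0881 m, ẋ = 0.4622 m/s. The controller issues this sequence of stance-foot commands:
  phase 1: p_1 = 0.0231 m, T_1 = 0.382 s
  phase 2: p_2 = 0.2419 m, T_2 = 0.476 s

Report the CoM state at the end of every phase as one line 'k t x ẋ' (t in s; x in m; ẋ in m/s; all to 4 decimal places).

1 0.3820 0.0277 0.2357
2 0.8580 -0.1910 -1.3669

phase 1: p=0.0231, T=0.382, ωT=1.367063, cosh=2.089333, sinh=1.834478; start (x,ẋ)=(-0.088100, 0.462200) → end (x,ẋ)=(0.027695, 0.235656)
phase 2: p=0.2419, T=0.476, ωT=1.703461, cosh=2.837489, sinh=2.655437; start (x,ẋ)=(0.027695, 0.235656) → end (x,ẋ)=(-0.191046, -1.366924)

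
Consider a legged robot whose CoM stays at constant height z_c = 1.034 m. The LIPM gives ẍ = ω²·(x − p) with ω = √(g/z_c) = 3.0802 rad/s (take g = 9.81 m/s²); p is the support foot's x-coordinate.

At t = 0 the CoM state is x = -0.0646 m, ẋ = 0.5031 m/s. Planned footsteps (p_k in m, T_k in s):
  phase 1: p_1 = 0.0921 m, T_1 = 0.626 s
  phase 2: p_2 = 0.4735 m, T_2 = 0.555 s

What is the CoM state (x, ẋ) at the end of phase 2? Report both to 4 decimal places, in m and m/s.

x = -0.4930, ẋ = -2.7386

phase 1: p=0.0921, T=0.626, ωT=1.928205, cosh=3.511282, sinh=3.365874; start (x,ẋ)=(-0.064600, 0.503100) → end (x,ẋ)=(0.091642, 0.141929)
phase 2: p=0.4735, T=0.555, ωT=1.709511, cosh=2.853606, sinh=2.672652; start (x,ẋ)=(0.091642, 0.141929) → end (x,ẋ)=(-0.493022, -2.738560)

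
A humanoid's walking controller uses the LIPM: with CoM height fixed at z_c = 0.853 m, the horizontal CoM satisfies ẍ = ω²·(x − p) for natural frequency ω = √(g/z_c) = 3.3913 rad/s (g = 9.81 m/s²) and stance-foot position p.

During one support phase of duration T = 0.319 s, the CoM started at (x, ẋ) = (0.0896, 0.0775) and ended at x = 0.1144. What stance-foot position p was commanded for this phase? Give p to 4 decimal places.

ωT = 3.3913·0.319 = 1.081825; cosh(ωT) = 1.644517, sinh(ωT) = 1.305541
x(T) = p + (x₀−p)·cosh(ωT) + (ẋ₀/ω)·sinh(ωT) ⇒ p·(1 − cosh) = x(T) − x₀·cosh − (ẋ₀/ω)·sinh
numerator   = 0.1144 − (0.0896)·1.644517 − (0.0775/3.3913)·1.305541 = -0.062784
denominator = 1 − 1.644517 = -0.644517
p = -0.062784 / -0.644517 = 0.0974

p = 0.0974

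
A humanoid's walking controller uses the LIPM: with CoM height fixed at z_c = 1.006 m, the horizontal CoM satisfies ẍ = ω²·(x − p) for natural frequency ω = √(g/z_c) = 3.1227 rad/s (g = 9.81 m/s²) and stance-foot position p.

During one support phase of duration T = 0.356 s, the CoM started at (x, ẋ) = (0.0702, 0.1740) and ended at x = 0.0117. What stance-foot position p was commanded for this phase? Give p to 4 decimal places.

ωT = 3.1227·0.356 = 1.111681; cosh(ωT) = 1.684235, sinh(ωT) = 1.355229
x(T) = p + (x₀−p)·cosh(ωT) + (ẋ₀/ω)·sinh(ωT) ⇒ p·(1 − cosh) = x(T) − x₀·cosh − (ẋ₀/ω)·sinh
numerator   = 0.0117 − (0.0702)·1.684235 − (0.1740/3.1227)·1.355229 = -0.182048
denominator = 1 − 1.684235 = -0.684235
p = -0.182048 / -0.684235 = 0.2661

p = 0.2661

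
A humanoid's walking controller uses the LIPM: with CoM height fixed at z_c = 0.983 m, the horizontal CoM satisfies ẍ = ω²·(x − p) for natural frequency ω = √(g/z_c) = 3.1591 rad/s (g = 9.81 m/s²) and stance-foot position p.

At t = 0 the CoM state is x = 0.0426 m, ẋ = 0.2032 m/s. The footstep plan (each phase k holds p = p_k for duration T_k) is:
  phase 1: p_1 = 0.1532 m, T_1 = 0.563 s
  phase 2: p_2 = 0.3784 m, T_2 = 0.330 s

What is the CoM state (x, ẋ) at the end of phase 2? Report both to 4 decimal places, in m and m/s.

x = -0.3745, ẋ = -2.0947

phase 1: p=0.1532, T=0.563, ωT=1.778573, cosh=3.045141, sinh=2.876262; start (x,ẋ)=(0.042600, 0.203200) → end (x,ẋ)=(0.001415, -0.386183)
phase 2: p=0.3784, T=0.330, ωT=1.042503, cosh=1.594439, sinh=1.241868; start (x,ẋ)=(0.001415, -0.386183) → end (x,ẋ)=(-0.374492, -2.094729)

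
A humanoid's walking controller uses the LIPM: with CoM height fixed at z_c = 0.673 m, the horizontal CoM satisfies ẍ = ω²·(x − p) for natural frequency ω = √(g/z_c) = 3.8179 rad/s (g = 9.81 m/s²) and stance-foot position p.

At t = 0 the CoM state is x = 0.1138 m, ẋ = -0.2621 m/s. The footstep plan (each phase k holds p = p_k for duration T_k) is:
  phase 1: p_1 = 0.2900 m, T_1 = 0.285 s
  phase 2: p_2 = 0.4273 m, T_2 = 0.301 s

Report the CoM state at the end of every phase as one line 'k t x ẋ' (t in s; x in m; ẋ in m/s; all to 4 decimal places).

1 0.2850 -0.0915 -1.3184
2 0.5860 -0.9637 -5.1007

phase 1: p=0.2900, T=0.285, ωT=1.088101, cosh=1.652744, sinh=1.315889; start (x,ẋ)=(0.113800, -0.262100) → end (x,ẋ)=(-0.091550, -1.318401)
phase 2: p=0.4273, T=0.301, ωT=1.149188, cosh=1.736262, sinh=1.419368; start (x,ẋ)=(-0.091550, -1.318401) → end (x,ẋ)=(-0.963696, -5.100737)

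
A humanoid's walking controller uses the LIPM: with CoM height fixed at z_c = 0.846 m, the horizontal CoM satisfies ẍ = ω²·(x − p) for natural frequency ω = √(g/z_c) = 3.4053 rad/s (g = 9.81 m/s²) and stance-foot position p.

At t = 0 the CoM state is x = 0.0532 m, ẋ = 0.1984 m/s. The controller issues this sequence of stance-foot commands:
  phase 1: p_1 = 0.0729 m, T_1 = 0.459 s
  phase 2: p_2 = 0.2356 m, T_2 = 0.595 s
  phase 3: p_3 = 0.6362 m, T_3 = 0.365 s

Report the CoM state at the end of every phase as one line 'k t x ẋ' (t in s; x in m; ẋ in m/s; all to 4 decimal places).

1 0.4590 0.1568 0.3412
2 1.0540 0.3048 0.3161
3 1.4190 0.1617 -1.1992

phase 1: p=0.0729, T=0.459, ωT=1.563033, cosh=2.491387, sinh=2.281888; start (x,ẋ)=(0.053200, 0.198400) → end (x,ẋ)=(0.156767, 0.341212)
phase 2: p=0.2356, T=0.595, ωT=2.026153, cosh=3.858348, sinh=3.726507; start (x,ẋ)=(0.156767, 0.341212) → end (x,ẋ)=(0.304833, 0.316138)
phase 3: p=0.6362, T=0.365, ωT=1.242935, cosh=1.877153, sinh=1.588616; start (x,ẋ)=(0.304833, 0.316138) → end (x,ẋ)=(0.161656, -1.199161)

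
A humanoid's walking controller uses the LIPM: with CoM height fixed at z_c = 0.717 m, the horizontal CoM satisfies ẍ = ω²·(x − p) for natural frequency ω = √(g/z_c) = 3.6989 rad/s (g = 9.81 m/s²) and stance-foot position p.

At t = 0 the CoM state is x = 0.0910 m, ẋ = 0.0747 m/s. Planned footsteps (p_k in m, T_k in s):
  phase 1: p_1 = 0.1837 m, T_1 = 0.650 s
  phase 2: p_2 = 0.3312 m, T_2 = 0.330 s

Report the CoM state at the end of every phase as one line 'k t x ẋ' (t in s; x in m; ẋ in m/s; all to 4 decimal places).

1 0.6500 -0.2227 -1.4656
2 0.9800 -1.3023 -5.8700

phase 1: p=0.1837, T=0.650, ωT=2.404285, cosh=5.580421, sinh=5.490091; start (x,ẋ)=(0.091000, 0.074700) → end (x,ẋ)=(-0.222732, -1.465629)
phase 2: p=0.3312, T=0.330, ωT=1.220637, cosh=1.842194, sinh=1.547152; start (x,ẋ)=(-0.222732, -1.465629) → end (x,ẋ)=(-1.302283, -5.869991)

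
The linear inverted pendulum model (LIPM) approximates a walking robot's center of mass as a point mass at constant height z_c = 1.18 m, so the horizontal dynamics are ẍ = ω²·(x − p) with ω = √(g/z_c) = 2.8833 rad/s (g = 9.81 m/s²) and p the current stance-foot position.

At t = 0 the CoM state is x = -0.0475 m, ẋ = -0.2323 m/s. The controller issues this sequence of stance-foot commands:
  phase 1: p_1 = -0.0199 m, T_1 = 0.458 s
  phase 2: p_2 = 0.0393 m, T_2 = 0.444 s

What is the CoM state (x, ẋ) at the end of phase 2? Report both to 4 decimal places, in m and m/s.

x = -0.8021, ẋ = -2.3900

phase 1: p=-0.0199, T=0.458, ωT=1.320551, cosh=2.006237, sinh=1.739249; start (x,ẋ)=(-0.047500, -0.232300) → end (x,ẋ)=(-0.215399, -0.604457)
phase 2: p=0.0393, T=0.444, ωT=1.280185, cosh=1.937646, sinh=1.659660; start (x,ẋ)=(-0.215399, -0.604457) → end (x,ẋ)=(-0.802148, -2.390033)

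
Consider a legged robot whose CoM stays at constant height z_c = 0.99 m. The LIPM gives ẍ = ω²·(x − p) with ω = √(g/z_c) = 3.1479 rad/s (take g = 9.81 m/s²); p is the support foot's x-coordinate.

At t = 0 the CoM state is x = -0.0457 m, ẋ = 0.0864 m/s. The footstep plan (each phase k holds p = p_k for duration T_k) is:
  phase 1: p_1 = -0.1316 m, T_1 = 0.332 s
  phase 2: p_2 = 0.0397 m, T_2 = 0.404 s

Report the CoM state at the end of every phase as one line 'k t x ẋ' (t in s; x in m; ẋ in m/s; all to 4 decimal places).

phase 1: p=-0.1316, T=0.332, ωT=1.045103, cosh=1.597673, sinh=1.246018; start (x,ẋ)=(-0.045700, 0.086400) → end (x,ẋ)=(0.039839, 0.474968)
phase 2: p=0.0397, T=0.404, ωT=1.271752, cosh=1.923718, sinh=1.643378; start (x,ẋ)=(0.039839, 0.474968) → end (x,ẋ)=(0.287928, 0.914425)

1 0.3320 0.0398 0.4750
2 0.7360 0.2879 0.9144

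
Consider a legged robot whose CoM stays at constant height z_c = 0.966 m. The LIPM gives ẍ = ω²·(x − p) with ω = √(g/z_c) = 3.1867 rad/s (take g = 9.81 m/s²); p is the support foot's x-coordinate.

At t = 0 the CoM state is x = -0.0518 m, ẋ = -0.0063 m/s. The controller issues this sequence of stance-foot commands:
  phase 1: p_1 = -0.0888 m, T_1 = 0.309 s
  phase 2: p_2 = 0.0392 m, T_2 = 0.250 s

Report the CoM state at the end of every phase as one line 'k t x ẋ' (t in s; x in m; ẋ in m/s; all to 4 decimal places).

phase 1: p=-0.0888, T=0.309, ωT=0.984690, cosh=1.525269, sinh=1.151714; start (x,ẋ)=(-0.051800, -0.006300) → end (x,ẋ)=(-0.034642, 0.126187)
phase 2: p=0.0392, T=0.250, ωT=0.796675, cosh=1.334489, sinh=0.883664; start (x,ẋ)=(-0.034642, 0.126187) → end (x,ẋ)=(-0.024350, -0.039542)

1 0.3090 -0.0346 0.1262
2 0.5590 -0.0243 -0.0395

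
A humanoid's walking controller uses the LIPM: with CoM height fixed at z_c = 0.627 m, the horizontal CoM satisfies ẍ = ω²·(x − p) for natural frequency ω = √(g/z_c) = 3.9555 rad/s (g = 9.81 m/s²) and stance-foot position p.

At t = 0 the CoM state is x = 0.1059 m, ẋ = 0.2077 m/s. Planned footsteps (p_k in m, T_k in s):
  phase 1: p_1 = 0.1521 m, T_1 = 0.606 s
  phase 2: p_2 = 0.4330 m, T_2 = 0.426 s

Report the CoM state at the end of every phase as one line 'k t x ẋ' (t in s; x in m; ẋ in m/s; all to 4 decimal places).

1 0.6060 0.1823 0.1549
2 1.0320 -0.1643 -2.1500

phase 1: p=0.1521, T=0.606, ωT=2.397033, cosh=5.540753, sinh=5.449766; start (x,ẋ)=(0.105900, 0.207700) → end (x,ẋ)=(0.182280, 0.154902)
phase 2: p=0.4330, T=0.426, ωT=1.685043, cosh=2.789060, sinh=2.603623; start (x,ẋ)=(0.182280, 0.154902) → end (x,ẋ)=(-0.164313, -2.150044)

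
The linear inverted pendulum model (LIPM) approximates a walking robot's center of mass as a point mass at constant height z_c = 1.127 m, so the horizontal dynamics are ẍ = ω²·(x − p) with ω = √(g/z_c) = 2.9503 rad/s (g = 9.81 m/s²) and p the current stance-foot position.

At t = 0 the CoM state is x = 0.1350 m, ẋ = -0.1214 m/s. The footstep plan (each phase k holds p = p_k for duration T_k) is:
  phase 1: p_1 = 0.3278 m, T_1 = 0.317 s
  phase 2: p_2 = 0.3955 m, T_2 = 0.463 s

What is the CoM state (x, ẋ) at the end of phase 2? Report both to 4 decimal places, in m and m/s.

x = -0.9216, ẋ = -3.7900

phase 1: p=0.3278, T=0.317, ωT=0.935245, cosh=1.470164, sinh=1.077674; start (x,ẋ)=(0.135000, -0.121400) → end (x,ẋ)=(0.000008, -0.791478)
phase 2: p=0.3955, T=0.463, ωT=1.365989, cosh=2.087363, sinh=1.832234; start (x,ẋ)=(0.000008, -0.791478) → end (x,ẋ)=(-0.921570, -3.789990)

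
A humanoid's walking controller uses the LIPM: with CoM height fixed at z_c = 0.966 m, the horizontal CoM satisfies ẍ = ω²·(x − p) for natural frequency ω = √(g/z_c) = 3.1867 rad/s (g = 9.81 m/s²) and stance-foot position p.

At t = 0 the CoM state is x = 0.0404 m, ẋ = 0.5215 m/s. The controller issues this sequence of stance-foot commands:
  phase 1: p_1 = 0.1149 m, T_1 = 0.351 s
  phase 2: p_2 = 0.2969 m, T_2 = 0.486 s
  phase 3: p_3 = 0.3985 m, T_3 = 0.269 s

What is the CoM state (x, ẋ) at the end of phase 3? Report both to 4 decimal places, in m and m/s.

x = 0.7491, ẋ = 1.3293

phase 1: p=0.1149, T=0.351, ωT=1.118532, cosh=1.693558, sinh=1.366799; start (x,ẋ)=(0.040400, 0.521500) → end (x,ẋ)=(0.212405, 0.558700)
phase 2: p=0.2969, T=0.486, ωT=1.548736, cosh=2.459018, sinh=2.246502; start (x,ẋ)=(0.212405, 0.558700) → end (x,ẋ)=(0.482988, 0.768961)
phase 3: p=0.3985, T=0.269, ωT=0.857222, cosh=1.390472, sinh=0.966133; start (x,ẋ)=(0.482988, 0.768961) → end (x,ẋ)=(0.749109, 1.329337)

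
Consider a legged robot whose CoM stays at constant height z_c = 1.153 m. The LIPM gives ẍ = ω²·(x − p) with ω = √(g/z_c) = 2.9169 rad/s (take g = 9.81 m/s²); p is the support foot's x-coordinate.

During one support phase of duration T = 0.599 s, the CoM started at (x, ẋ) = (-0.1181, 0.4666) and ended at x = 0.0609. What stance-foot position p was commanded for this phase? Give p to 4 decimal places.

ωT = 2.9169·0.599 = 1.747223; cosh(ωT) = 2.956451, sinh(ωT) = 2.782194
x(T) = p + (x₀−p)·cosh(ωT) + (ẋ₀/ω)·sinh(ωT) ⇒ p·(1 − cosh) = x(T) − x₀·cosh − (ẋ₀/ω)·sinh
numerator   = 0.0609 − (-0.1181)·2.956451 − (0.4666/2.9169)·2.782194 = -0.034995
denominator = 1 − 2.956451 = -1.956451
p = -0.034995 / -1.956451 = 0.0179

p = 0.0179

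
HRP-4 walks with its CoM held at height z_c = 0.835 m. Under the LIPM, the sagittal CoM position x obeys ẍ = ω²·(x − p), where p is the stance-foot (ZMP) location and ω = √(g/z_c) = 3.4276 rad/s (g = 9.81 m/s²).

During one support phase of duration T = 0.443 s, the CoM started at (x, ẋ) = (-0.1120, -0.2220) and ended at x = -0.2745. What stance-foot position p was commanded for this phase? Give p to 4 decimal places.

ωT = 3.4276·0.443 = 1.518427; cosh(ωT) = 2.392047, sinh(ωT) = 2.172991
x(T) = p + (x₀−p)·cosh(ωT) + (ẋ₀/ω)·sinh(ωT) ⇒ p·(1 − cosh) = x(T) − x₀·cosh − (ẋ₀/ω)·sinh
numerator   = -0.2745 − (-0.1120)·2.392047 − (-0.2220/3.4276)·2.172991 = 0.134150
denominator = 1 − 2.392047 = -1.392047
p = 0.134150 / -1.392047 = -0.0964

p = -0.0964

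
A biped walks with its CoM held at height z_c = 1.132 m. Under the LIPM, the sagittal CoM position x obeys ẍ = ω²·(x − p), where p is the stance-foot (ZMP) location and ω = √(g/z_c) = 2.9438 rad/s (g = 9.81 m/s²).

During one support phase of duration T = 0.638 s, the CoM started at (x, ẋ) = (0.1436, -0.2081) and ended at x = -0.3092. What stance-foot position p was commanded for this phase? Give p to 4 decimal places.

p = 0.2403

ωT = 2.9438·0.638 = 1.878144; cosh(ωT) = 3.347114, sinh(ωT) = 3.194241
x(T) = p + (x₀−p)·cosh(ωT) + (ẋ₀/ω)·sinh(ωT) ⇒ p·(1 − cosh) = x(T) − x₀·cosh − (ẋ₀/ω)·sinh
numerator   = -0.3092 − (0.1436)·3.347114 − (-0.2081/2.9438)·3.194241 = -0.564042
denominator = 1 − 3.347114 = -2.347114
p = -0.564042 / -2.347114 = 0.2403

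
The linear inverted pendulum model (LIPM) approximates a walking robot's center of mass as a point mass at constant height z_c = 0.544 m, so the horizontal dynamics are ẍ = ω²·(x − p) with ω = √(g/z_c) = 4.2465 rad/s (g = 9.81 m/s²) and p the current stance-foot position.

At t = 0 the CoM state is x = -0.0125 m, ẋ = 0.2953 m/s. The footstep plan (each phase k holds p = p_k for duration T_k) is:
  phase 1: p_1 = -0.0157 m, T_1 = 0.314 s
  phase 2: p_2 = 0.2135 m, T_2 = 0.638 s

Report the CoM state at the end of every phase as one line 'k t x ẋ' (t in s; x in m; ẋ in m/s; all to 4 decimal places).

phase 1: p=-0.0157, T=0.314, ωT=1.333401, cosh=2.028752, sinh=1.765173; start (x,ẋ)=(-0.012500, 0.295300) → end (x,ẋ)=(0.113541, 0.623077)
phase 2: p=0.2135, T=0.638, ωT=2.709267, cosh=7.542424, sinh=7.475839; start (x,ẋ)=(0.113541, 0.623077) → end (x,ẋ)=(0.556479, 1.526212)

1 0.3140 0.1135 0.6231
2 0.9520 0.5565 1.5262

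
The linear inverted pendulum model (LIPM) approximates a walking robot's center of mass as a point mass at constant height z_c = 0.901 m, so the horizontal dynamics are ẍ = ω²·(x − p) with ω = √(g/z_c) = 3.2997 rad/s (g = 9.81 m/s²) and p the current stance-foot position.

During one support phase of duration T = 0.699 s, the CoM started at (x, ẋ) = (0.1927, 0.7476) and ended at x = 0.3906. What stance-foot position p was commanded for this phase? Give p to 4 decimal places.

ωT = 3.2997·0.699 = 2.306490; cosh(ωT) = 5.069369, sinh(ωT) = 4.969759
x(T) = p + (x₀−p)·cosh(ωT) + (ẋ₀/ω)·sinh(ωT) ⇒ p·(1 − cosh) = x(T) − x₀·cosh − (ẋ₀/ω)·sinh
numerator   = 0.3906 − (0.1927)·5.069369 − (0.7476/3.2997)·4.969759 = -1.712246
denominator = 1 − 5.069369 = -4.069369
p = -1.712246 / -4.069369 = 0.4208

p = 0.4208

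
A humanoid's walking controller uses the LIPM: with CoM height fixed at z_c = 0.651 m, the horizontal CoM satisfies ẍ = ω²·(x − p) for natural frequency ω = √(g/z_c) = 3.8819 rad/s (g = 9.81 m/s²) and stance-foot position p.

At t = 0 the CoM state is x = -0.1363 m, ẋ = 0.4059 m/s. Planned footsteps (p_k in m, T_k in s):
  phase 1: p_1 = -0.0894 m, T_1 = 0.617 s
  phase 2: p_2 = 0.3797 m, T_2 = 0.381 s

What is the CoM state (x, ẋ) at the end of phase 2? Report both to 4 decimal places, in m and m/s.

x = 0.6833, ẋ = 1.6057

phase 1: p=-0.0894, T=0.617, ωT=2.395132, cosh=5.530405, sinh=5.439244; start (x,ẋ)=(-0.136300, 0.405900) → end (x,ẋ)=(0.219963, 1.254517)
phase 2: p=0.3797, T=0.381, ωT=1.479004, cosh=2.308218, sinh=2.080354; start (x,ẋ)=(0.219963, 1.254517) → end (x,ẋ)=(0.683302, 1.605709)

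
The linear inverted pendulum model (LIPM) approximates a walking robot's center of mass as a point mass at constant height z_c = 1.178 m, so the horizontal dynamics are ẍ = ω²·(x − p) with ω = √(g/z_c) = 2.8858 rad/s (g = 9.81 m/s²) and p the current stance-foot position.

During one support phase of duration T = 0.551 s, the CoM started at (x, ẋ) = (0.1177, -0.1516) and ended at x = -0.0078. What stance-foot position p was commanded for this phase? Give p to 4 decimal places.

p = 0.1190

ωT = 2.8858·0.551 = 1.590076; cosh(ωT) = 2.554015, sinh(ωT) = 2.350105
x(T) = p + (x₀−p)·cosh(ωT) + (ẋ₀/ω)·sinh(ωT) ⇒ p·(1 − cosh) = x(T) − x₀·cosh − (ẋ₀/ω)·sinh
numerator   = -0.0078 − (0.1177)·2.554015 − (-0.1516/2.8858)·2.350105 = -0.184949
denominator = 1 − 2.554015 = -1.554015
p = -0.184949 / -1.554015 = 0.1190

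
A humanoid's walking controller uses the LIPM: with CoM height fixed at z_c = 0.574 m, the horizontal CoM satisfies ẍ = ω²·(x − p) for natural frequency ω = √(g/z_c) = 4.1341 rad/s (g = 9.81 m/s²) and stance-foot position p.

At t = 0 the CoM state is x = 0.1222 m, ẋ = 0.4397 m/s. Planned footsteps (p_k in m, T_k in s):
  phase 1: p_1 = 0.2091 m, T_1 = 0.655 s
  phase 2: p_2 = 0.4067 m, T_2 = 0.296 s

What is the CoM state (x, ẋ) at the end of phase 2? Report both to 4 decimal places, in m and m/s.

phase 1: p=0.2091, T=0.655, ωT=2.707836, cosh=7.531730, sinh=7.465049; start (x,ẋ)=(0.122200, 0.439700) → end (x,ẋ)=(0.348570, 0.629858)
phase 2: p=0.4067, T=0.296, ωT=1.223694, cosh=1.846932, sinh=1.552790; start (x,ẋ)=(0.348570, 0.629858) → end (x,ẋ)=(0.535916, 0.790147)

x = 0.5359, ẋ = 0.7901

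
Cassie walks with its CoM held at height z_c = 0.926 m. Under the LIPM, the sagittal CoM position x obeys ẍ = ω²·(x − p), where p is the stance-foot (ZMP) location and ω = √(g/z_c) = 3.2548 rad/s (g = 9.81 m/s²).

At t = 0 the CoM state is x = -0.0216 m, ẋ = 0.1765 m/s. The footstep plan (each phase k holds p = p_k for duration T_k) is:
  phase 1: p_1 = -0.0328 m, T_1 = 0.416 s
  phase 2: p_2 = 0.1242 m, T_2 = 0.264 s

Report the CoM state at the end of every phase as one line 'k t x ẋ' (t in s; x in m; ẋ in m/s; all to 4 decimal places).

phase 1: p=-0.0328, T=0.416, ωT=1.353997, cosh=2.065540, sinh=1.807334; start (x,ẋ)=(-0.021600, 0.176500) → end (x,ẋ)=(0.088341, 0.430452)
phase 2: p=0.1242, T=0.264, ωT=0.859267, cosh=1.392451, sinh=0.968979; start (x,ẋ)=(0.088341, 0.430452) → end (x,ẋ)=(0.202417, 0.486291)

1 0.4160 0.0883 0.4305
2 0.6800 0.2024 0.4863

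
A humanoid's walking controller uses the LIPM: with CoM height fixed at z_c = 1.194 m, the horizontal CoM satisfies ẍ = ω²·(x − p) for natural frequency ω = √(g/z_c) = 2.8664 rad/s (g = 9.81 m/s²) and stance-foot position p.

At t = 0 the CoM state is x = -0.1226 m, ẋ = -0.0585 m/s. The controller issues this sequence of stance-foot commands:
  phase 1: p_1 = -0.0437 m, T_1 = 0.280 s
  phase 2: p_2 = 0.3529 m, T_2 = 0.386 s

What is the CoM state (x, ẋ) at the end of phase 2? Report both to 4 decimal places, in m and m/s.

x = -0.6516, ẋ = -2.4784

phase 1: p=-0.0437, T=0.280, ωT=0.802592, cosh=1.339741, sinh=0.891576; start (x,ẋ)=(-0.122600, -0.058500) → end (x,ẋ)=(-0.167602, -0.280013)
phase 2: p=0.3529, T=0.386, ωT=1.106430, cosh=1.677142, sinh=1.346404; start (x,ẋ)=(-0.167602, -0.280013) → end (x,ẋ)=(-0.651583, -2.478410)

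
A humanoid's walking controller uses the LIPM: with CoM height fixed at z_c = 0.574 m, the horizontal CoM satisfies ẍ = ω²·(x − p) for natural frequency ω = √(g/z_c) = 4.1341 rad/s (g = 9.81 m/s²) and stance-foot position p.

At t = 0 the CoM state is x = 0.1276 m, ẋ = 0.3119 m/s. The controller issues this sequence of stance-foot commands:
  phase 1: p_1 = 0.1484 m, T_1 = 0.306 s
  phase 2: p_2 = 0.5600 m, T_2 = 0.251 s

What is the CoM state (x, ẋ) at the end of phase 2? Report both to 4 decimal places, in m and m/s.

x = 0.1746, ẋ = -0.9505

phase 1: p=0.1484, T=0.306, ωT=1.265035, cosh=1.912722, sinh=1.630493; start (x,ẋ)=(0.127600, 0.311900) → end (x,ẋ)=(0.231629, 0.456373)
phase 2: p=0.5600, T=0.251, ωT=1.037659, cosh=1.588442, sinh=1.234159; start (x,ẋ)=(0.231629, 0.456373) → end (x,ẋ)=(0.174643, -0.950472)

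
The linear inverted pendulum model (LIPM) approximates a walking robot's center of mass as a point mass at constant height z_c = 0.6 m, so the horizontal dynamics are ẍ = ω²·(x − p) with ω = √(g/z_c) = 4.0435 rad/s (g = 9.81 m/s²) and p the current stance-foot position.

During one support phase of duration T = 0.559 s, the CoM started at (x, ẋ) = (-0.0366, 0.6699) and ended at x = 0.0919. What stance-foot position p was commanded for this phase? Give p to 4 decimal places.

p = 0.1342

ωT = 4.0435·0.559 = 2.260317; cosh(ωT) = 4.845220, sinh(ωT) = 4.740903
x(T) = p + (x₀−p)·cosh(ωT) + (ẋ₀/ω)·sinh(ωT) ⇒ p·(1 − cosh) = x(T) − x₀·cosh − (ẋ₀/ω)·sinh
numerator   = 0.0919 − (-0.0366)·4.845220 − (0.6699/4.0435)·4.740903 = -0.516206
denominator = 1 − 4.845220 = -3.845220
p = -0.516206 / -3.845220 = 0.1342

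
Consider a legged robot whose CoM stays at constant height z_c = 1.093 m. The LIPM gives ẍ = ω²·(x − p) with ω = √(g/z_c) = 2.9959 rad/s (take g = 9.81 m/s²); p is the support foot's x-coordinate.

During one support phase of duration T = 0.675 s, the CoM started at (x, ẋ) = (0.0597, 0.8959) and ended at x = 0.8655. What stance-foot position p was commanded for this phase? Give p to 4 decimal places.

ωT = 2.9959·0.675 = 2.022232; cosh(ωT) = 3.843766, sinh(ωT) = 3.711407
x(T) = p + (x₀−p)·cosh(ωT) + (ẋ₀/ω)·sinh(ωT) ⇒ p·(1 − cosh) = x(T) − x₀·cosh − (ẋ₀/ω)·sinh
numerator   = 0.8655 − (0.0597)·3.843766 − (0.8959/2.9959)·3.711407 = -0.473839
denominator = 1 − 3.843766 = -2.843766
p = -0.473839 / -2.843766 = 0.1666

p = 0.1666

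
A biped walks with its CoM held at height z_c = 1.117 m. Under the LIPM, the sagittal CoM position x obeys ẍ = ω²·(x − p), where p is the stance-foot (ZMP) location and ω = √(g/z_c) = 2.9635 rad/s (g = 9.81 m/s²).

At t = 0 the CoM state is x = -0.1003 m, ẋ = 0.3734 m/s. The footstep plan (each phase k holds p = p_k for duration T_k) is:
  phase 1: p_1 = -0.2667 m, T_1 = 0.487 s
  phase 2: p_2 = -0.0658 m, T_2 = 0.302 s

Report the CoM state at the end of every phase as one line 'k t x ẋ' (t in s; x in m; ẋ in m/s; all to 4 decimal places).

phase 1: p=-0.2667, T=0.487, ωT=1.443224, cosh=2.235246, sinh=1.999081; start (x,ẋ)=(-0.100300, 0.373400) → end (x,ẋ)=(0.357129, 1.820441)
phase 2: p=-0.0658, T=0.302, ωT=0.894977, cosh=1.427948, sinh=1.019331; start (x,ẋ)=(0.357129, 1.820441) → end (x,ẋ)=(1.164282, 3.877073)

1 0.4870 0.3571 1.8204
2 0.7890 1.1643 3.8771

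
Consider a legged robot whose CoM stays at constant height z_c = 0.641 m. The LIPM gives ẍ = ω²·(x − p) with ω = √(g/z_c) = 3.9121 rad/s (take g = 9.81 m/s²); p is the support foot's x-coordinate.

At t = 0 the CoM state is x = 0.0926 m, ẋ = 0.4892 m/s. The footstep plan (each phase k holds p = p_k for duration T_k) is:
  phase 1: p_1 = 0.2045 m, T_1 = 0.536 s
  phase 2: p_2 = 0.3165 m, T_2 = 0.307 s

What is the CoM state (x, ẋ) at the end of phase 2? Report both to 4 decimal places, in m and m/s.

x = 0.2870, ẋ = 0.0508

phase 1: p=0.2045, T=0.536, ωT=2.096886, cosh=4.131808, sinh=4.008969; start (x,ẋ)=(0.092600, 0.489200) → end (x,ẋ)=(0.243464, 0.266298)
phase 2: p=0.3165, T=0.307, ωT=1.201015, cosh=1.812188, sinh=1.511299; start (x,ẋ)=(0.243464, 0.266298) → end (x,ẋ)=(0.287020, 0.050767)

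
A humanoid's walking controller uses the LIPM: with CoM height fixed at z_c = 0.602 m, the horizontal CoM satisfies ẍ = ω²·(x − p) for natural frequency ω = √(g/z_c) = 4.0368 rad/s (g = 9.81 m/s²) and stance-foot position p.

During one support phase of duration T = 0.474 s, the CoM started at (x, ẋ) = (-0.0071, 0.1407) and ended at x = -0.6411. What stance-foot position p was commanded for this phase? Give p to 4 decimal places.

ωT = 4.0368·0.474 = 1.913443; cosh(ωT) = 3.461976, sinh(ωT) = 3.314405
x(T) = p + (x₀−p)·cosh(ωT) + (ẋ₀/ω)·sinh(ωT) ⇒ p·(1 − cosh) = x(T) − x₀·cosh − (ẋ₀/ω)·sinh
numerator   = -0.6411 − (-0.0071)·3.461976 − (0.1407/4.0368)·3.314405 = -0.732041
denominator = 1 − 3.461976 = -2.461976
p = -0.732041 / -2.461976 = 0.2973

p = 0.2973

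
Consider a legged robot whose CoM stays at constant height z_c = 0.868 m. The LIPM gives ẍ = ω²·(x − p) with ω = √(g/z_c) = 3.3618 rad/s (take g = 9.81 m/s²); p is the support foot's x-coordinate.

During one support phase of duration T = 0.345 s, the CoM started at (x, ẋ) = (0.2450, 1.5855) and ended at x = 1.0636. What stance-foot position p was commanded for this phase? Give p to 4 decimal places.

p = 0.0581

ωT = 3.3618·0.345 = 1.159821; cosh(ωT) = 1.751452, sinh(ωT) = 1.437910
x(T) = p + (x₀−p)·cosh(ωT) + (ẋ₀/ω)·sinh(ωT) ⇒ p·(1 − cosh) = x(T) − x₀·cosh − (ẋ₀/ω)·sinh
numerator   = 1.0636 − (0.2450)·1.751452 − (1.5855/3.3618)·1.437910 = -0.043656
denominator = 1 − 1.751452 = -0.751452
p = -0.043656 / -0.751452 = 0.0581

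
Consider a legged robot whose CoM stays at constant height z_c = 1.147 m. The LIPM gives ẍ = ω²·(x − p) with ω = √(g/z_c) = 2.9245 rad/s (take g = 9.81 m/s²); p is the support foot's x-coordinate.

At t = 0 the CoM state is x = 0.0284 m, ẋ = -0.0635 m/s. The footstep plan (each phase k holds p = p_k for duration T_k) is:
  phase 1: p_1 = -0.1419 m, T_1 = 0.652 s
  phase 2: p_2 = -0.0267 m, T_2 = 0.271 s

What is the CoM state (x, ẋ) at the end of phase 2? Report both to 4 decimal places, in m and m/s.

x = 0.9312, ẋ = 2.9160

phase 1: p=-0.1419, T=0.652, ωT=1.906774, cosh=3.439949, sinh=3.291390; start (x,ẋ)=(0.028400, -0.063500) → end (x,ẋ)=(0.372457, 1.420815)
phase 2: p=-0.0267, T=0.271, ωT=0.792540, cosh=1.330846, sinh=0.878153; start (x,ẋ)=(0.372457, 1.420815) → end (x,ẋ)=(0.931151, 2.915984)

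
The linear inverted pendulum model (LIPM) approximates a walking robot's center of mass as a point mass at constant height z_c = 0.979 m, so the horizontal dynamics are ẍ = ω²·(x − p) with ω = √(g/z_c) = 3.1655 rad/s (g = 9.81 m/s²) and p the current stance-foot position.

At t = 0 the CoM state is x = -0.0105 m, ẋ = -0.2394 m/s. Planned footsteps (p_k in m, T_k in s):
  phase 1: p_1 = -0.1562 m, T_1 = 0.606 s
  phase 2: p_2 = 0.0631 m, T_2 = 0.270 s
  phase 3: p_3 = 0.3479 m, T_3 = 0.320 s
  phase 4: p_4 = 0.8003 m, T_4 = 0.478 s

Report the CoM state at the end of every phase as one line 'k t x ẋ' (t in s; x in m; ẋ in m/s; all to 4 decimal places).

phase 1: p=-0.1562, T=0.606, ωT=1.918293, cosh=3.478091, sinh=3.331234; start (x,ẋ)=(-0.010500, -0.239400) → end (x,ẋ)=(0.098624, 0.703754)
phase 2: p=0.0631, T=0.270, ωT=0.854685, cosh=1.388025, sinh=0.962608; start (x,ẋ)=(0.098624, 0.703754) → end (x,ẋ)=(0.326415, 1.085075)
phase 3: p=0.3479, T=0.320, ωT=1.012960, cosh=1.558441, sinh=1.195299; start (x,ẋ)=(0.326415, 1.085075) → end (x,ẋ)=(0.724144, 1.609733)
phase 4: p=0.8003, T=0.478, ωT=1.513109, cosh=2.380525, sinh=2.160301; start (x,ẋ)=(0.724144, 1.609733) → end (x,ẋ)=(1.717573, 3.311219)

1 0.6060 0.0986 0.7038
2 0.8760 0.3264 1.0851
3 1.1960 0.7241 1.6097
4 1.6740 1.7176 3.3112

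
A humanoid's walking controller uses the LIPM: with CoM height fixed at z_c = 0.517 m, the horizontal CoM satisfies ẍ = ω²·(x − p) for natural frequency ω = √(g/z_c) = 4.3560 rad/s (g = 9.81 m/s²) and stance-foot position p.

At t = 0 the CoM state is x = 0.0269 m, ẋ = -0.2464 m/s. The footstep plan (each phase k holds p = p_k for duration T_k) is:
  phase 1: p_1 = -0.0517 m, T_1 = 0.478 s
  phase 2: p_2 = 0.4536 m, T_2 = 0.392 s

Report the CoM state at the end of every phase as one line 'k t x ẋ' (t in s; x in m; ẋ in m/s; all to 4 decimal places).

1 0.4780 0.0451 0.3483
2 0.8700 -0.4967 -3.7538

phase 1: p=-0.0517, T=0.478, ωT=2.082168, cosh=4.073251, sinh=3.948591; start (x,ẋ)=(0.026900, -0.246400) → end (x,ẋ)=(0.045103, 0.348276)
phase 2: p=0.4536, T=0.392, ωT=1.707552, cosh=2.848376, sinh=2.667067; start (x,ẋ)=(0.045103, 0.348276) → end (x,ẋ)=(-0.496713, -3.753794)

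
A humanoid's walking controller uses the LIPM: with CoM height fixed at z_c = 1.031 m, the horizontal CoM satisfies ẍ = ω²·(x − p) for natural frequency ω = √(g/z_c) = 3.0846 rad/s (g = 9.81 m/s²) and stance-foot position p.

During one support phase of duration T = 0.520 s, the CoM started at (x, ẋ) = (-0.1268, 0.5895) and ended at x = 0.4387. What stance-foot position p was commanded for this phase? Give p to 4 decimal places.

ωT = 3.0846·0.520 = 1.603992; cosh(ωT) = 2.586968, sinh(ωT) = 2.385876
x(T) = p + (x₀−p)·cosh(ωT) + (ẋ₀/ω)·sinh(ωT) ⇒ p·(1 − cosh) = x(T) − x₀·cosh − (ẋ₀/ω)·sinh
numerator   = 0.4387 − (-0.1268)·2.586968 − (0.5895/3.0846)·2.385876 = 0.310761
denominator = 1 − 2.586968 = -1.586968
p = 0.310761 / -1.586968 = -0.1958

p = -0.1958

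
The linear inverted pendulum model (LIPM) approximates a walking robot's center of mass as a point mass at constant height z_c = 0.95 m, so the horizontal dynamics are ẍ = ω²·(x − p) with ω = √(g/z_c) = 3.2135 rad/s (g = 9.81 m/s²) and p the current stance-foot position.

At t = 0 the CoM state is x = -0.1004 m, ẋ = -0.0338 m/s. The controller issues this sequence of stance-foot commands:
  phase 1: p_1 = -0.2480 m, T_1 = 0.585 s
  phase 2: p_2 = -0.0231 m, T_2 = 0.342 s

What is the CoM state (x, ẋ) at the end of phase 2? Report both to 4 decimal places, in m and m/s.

phase 1: p=-0.2480, T=0.585, ωT=1.879897, cosh=3.352719, sinh=3.200114; start (x,ẋ)=(-0.100400, -0.033800) → end (x,ẋ)=(0.213202, 1.404532)
phase 2: p=-0.0231, T=0.342, ωT=1.099017, cosh=1.667206, sinh=1.334008; start (x,ẋ)=(0.213202, 1.404532) → end (x,ẋ)=(0.953923, 3.354634)

x = 0.9539, ẋ = 3.3546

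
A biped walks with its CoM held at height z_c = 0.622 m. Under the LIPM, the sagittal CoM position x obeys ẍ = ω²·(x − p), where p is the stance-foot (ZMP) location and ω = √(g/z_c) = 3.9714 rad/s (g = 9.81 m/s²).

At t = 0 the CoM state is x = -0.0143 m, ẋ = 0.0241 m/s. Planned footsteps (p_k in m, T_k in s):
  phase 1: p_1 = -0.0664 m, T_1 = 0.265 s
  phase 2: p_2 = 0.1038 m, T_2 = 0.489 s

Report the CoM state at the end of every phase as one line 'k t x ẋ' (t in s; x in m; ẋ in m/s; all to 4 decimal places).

1 0.2650 0.0249 0.2990
2 0.7540 0.0803 -0.0056

phase 1: p=-0.0664, T=0.265, ωT=1.052421, cosh=1.606835, sinh=1.257743; start (x,ẋ)=(-0.014300, 0.024100) → end (x,ẋ)=(0.024949, 0.298964)
phase 2: p=0.1038, T=0.489, ωT=1.942015, cosh=3.558099, sinh=3.414685; start (x,ẋ)=(0.024949, 0.298964) → end (x,ẋ)=(0.080294, -0.005566)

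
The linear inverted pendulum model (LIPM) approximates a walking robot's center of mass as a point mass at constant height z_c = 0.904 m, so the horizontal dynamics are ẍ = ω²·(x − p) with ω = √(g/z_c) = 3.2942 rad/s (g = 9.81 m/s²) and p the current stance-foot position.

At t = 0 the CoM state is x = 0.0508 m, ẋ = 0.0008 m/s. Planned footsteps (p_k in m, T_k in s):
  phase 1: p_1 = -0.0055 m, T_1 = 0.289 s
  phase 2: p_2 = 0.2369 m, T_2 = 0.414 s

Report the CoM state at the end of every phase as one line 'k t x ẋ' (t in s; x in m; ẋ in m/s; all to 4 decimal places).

1 0.2890 0.0786 0.2057
2 0.7030 0.0211 -0.5248

phase 1: p=-0.0055, T=0.289, ωT=0.952024, cosh=1.488454, sinh=1.102494; start (x,ẋ)=(0.050800, 0.000800) → end (x,ẋ)=(0.078568, 0.205663)
phase 2: p=0.2369, T=0.414, ωT=1.363799, cosh=2.083355, sinh=1.827667; start (x,ẋ)=(0.078568, 0.205663) → end (x,ẋ)=(0.021142, -0.524802)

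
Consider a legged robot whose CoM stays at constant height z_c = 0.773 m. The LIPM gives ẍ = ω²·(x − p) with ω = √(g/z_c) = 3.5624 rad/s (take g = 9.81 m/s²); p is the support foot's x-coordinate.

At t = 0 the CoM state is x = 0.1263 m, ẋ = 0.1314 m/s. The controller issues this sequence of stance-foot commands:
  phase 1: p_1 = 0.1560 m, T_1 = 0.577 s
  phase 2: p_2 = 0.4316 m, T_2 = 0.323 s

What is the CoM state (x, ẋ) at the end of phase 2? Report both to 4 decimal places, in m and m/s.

phase 1: p=0.1560, T=0.577, ωT=2.055505, cosh=3.969404, sinh=3.841376; start (x,ẋ)=(0.126300, 0.131400) → end (x,ẋ)=(0.179799, 0.115150)
phase 2: p=0.4316, T=0.323, ωT=1.150655, cosh=1.738346, sinh=1.421917; start (x,ẋ)=(0.179799, 0.115150) → end (x,ẋ)=(0.039844, -1.075313)

x = 0.0398, ẋ = -1.0753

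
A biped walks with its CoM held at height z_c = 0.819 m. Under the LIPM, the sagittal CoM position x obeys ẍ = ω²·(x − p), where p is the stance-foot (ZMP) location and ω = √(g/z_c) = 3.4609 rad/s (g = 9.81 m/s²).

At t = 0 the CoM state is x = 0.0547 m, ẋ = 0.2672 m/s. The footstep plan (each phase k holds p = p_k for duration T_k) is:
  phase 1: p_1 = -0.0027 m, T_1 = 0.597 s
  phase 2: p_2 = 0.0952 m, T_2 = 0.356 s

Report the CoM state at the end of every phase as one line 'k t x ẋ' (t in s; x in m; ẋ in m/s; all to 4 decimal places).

phase 1: p=-0.0027, T=0.597, ωT=2.066157, cosh=4.010550, sinh=3.883879; start (x,ẋ)=(0.054700, 0.267200) → end (x,ẋ)=(0.527362, 1.843173)
phase 2: p=0.0952, T=0.356, ωT=1.232080, cosh=1.860020, sinh=1.568335; start (x,ẋ)=(0.527362, 1.843173) → end (x,ẋ)=(1.734278, 5.774048)

1 0.5970 0.5274 1.8432
2 0.9530 1.7343 5.7740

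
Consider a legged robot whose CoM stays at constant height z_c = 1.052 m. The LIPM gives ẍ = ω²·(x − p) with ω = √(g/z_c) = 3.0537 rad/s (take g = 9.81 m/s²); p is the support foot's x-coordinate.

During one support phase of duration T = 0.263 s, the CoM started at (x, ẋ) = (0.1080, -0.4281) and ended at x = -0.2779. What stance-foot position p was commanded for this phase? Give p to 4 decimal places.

ωT = 3.0537·0.263 = 0.803123; cosh(ωT) = 1.340215, sinh(ωT) = 0.892287
x(T) = p + (x₀−p)·cosh(ωT) + (ẋ₀/ω)·sinh(ωT) ⇒ p·(1 − cosh) = x(T) − x₀·cosh − (ẋ₀/ω)·sinh
numerator   = -0.2779 − (0.1080)·1.340215 − (-0.4281/3.0537)·0.892287 = -0.297553
denominator = 1 − 1.340215 = -0.340215
p = -0.297553 / -0.340215 = 0.8746

p = 0.8746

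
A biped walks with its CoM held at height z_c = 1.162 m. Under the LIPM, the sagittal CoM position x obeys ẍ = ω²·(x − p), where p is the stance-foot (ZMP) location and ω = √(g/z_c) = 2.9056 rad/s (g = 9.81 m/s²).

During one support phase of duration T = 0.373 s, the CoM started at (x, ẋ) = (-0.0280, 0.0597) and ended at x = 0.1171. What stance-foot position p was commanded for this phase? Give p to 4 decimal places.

ωT = 2.9056·0.373 = 1.083789; cosh(ωT) = 1.647084, sinh(ωT) = 1.308773
x(T) = p + (x₀−p)·cosh(ωT) + (ẋ₀/ω)·sinh(ωT) ⇒ p·(1 − cosh) = x(T) − x₀·cosh − (ẋ₀/ω)·sinh
numerator   = 0.1171 − (-0.0280)·1.647084 − (0.0597/2.9056)·1.308773 = 0.136328
denominator = 1 − 1.647084 = -0.647084
p = 0.136328 / -0.647084 = -0.2107

p = -0.2107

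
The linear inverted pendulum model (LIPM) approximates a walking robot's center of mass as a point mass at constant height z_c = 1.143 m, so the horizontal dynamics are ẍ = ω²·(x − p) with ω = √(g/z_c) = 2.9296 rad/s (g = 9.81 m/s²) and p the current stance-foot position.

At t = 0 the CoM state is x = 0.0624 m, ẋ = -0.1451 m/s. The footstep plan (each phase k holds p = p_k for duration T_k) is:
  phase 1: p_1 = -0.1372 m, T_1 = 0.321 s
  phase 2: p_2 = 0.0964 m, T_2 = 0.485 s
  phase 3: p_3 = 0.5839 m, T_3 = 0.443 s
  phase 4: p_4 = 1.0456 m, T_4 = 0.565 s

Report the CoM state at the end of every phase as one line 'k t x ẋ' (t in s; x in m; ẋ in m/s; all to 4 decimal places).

1 0.3210 0.1036 0.4205
2 0.8060 0.3920 0.9625
3 1.2490 0.7630 0.9410
4 1.8140 1.0888 0.4647

phase 1: p=-0.1372, T=0.321, ωT=0.940402, cosh=1.475740, sinh=1.085269; start (x,ẋ)=(0.062400, -0.145100) → end (x,ẋ)=(0.103606, 0.420479)
phase 2: p=0.0964, T=0.485, ωT=1.420856, cosh=2.191085, sinh=1.949578; start (x,ẋ)=(0.103606, 0.420479) → end (x,ẋ)=(0.392007, 0.962460)
phase 3: p=0.5839, T=0.443, ωT=1.297813, cosh=1.967204, sinh=1.694076; start (x,ẋ)=(0.392007, 0.962460) → end (x,ẋ)=(0.762961, 0.940997)
phase 4: p=1.0456, T=0.565, ωT=1.655224, cosh=2.712651, sinh=2.521602; start (x,ẋ)=(0.762961, 0.940997) → end (x,ẋ)=(1.088845, 0.464660)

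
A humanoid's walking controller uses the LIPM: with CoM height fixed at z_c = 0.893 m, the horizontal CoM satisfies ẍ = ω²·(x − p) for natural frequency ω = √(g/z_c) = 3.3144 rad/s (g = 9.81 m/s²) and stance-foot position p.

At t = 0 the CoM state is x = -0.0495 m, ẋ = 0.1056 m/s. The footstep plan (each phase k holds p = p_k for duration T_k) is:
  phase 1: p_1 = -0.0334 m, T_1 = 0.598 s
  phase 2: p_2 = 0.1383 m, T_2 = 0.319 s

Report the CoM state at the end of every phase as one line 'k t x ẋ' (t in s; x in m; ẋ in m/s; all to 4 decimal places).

1 0.5980 0.0205 0.2005
2 0.9170 0.0248 -0.1708

phase 1: p=-0.0334, T=0.598, ωT=1.982011, cosh=3.697558, sinh=3.559766; start (x,ẋ)=(-0.049500, 0.105600) → end (x,ẋ)=(0.020487, 0.200506)
phase 2: p=0.1383, T=0.319, ωT=1.057294, cosh=1.612982, sinh=1.265588; start (x,ẋ)=(0.020487, 0.200506) → end (x,ẋ)=(0.024832, -0.170773)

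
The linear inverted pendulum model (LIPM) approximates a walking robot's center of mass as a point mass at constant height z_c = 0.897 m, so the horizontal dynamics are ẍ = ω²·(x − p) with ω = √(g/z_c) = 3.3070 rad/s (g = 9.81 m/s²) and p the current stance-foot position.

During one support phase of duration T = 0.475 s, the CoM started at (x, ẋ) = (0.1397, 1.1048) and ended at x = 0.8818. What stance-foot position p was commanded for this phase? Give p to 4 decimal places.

ωT = 3.3070·0.475 = 1.570825; cosh(ωT) = 2.509244, sinh(ωT) = 2.301371
x(T) = p + (x₀−p)·cosh(ωT) + (ẋ₀/ω)·sinh(ωT) ⇒ p·(1 − cosh) = x(T) − x₀·cosh − (ẋ₀/ω)·sinh
numerator   = 0.8818 − (0.1397)·2.509244 − (1.1048/3.3070)·2.301371 = -0.237582
denominator = 1 − 2.509244 = -1.509244
p = -0.237582 / -1.509244 = 0.1574

p = 0.1574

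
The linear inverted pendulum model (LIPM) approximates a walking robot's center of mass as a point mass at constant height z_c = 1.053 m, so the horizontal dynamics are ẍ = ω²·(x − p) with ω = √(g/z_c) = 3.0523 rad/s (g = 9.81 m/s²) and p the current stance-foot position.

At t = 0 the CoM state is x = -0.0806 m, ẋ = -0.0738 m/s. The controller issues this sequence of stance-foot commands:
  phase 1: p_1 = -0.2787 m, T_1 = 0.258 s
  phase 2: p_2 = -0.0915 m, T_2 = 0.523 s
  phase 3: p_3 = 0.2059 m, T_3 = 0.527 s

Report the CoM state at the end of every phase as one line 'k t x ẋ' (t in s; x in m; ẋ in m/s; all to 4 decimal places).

1 0.2580 -0.0370 0.4290
2 0.7810 0.3811 1.4957
3 1.3080 1.8360 5.1678

phase 1: p=-0.2787, T=0.258, ωT=0.787493, cosh=1.326432, sinh=0.871448; start (x,ẋ)=(-0.080600, -0.073800) → end (x,ẋ)=(-0.037004, 0.429040)
phase 2: p=-0.0915, T=0.523, ωT=1.596353, cosh=2.568818, sinh=2.366183; start (x,ẋ)=(-0.037004, 0.429040) → end (x,ẋ)=(0.381087, 1.495711)
phase 3: p=0.2059, T=0.527, ωT=1.608562, cosh=2.597899, sinh=2.397724; start (x,ẋ)=(0.381087, 1.495711) → end (x,ẋ)=(1.835969, 5.167826)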